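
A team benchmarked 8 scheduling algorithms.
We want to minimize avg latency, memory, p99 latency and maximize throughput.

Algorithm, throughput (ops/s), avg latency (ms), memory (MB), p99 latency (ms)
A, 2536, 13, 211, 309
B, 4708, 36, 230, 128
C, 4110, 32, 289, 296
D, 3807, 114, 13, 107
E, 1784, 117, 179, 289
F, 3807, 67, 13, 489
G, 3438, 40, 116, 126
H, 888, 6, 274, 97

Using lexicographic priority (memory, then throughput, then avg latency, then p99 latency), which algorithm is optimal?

F

First minimize memory: best is 13, kept {D, F}.
Then maximize throughput: best is 3807, kept {D, F}.
Then minimize avg latency: best is 67, kept {F}.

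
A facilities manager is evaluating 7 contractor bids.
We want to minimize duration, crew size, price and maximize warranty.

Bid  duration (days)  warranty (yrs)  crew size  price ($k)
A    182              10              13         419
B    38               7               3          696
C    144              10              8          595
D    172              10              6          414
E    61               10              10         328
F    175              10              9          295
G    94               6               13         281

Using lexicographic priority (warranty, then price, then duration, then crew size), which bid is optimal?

First maximize warranty: best is 10, kept {A, C, D, E, F}.
Then minimize price: best is 295, kept {F}.

F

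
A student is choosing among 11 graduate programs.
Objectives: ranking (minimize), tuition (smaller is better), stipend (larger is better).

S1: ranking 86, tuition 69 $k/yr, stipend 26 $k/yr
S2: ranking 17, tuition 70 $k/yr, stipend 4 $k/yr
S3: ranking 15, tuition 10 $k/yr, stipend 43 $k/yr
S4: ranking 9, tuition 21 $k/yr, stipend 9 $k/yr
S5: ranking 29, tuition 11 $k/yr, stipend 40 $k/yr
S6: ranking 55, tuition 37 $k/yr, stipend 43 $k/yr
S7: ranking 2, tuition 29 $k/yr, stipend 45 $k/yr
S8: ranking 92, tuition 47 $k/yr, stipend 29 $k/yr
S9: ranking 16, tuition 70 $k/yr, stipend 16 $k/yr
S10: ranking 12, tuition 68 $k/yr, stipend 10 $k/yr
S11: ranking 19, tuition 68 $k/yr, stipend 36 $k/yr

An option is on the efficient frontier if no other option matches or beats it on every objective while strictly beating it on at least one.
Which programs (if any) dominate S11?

S3: ranking 15≤19, tuition 10≤68, stipend 43≥36 — dominates S11.
S7: ranking 2≤19, tuition 29≤68, stipend 45≥36 — dominates S11.
Others (S1, S2, S4, S5, S6, S8, S9, S10) are each worse than S11 on at least one objective.

S3, S7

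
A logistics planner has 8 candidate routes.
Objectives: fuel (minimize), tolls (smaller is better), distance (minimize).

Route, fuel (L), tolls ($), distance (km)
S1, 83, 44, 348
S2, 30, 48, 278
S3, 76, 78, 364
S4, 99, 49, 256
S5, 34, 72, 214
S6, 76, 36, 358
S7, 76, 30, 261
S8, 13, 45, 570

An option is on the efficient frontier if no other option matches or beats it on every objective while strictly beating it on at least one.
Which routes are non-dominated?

S1: dominated by S7 (fuel 76≤83, tolls 30≤44, distance 261≤348).
S2: not dominated.
S3: dominated by S2 (fuel 30≤76, tolls 48≤78, distance 278≤364).
S4: not dominated.
S5: not dominated (best distance).
S6: dominated by S7 (fuel 76≤76, tolls 30≤36, distance 261≤358).
S7: not dominated (best tolls).
S8: not dominated (best fuel).

S2, S4, S5, S7, S8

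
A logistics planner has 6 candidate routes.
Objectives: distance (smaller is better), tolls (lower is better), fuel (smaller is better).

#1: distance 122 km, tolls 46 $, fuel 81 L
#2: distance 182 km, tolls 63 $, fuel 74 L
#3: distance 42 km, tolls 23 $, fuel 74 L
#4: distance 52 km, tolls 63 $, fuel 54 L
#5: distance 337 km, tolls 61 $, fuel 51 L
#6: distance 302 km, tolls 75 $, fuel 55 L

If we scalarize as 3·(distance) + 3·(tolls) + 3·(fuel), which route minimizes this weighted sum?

#3

#1: 3·122 + 3·46 + 3·81 = 747
#2: 3·182 + 3·63 + 3·74 = 957
#3: 3·42 + 3·23 + 3·74 = 417
#4: 3·52 + 3·63 + 3·54 = 507
#5: 3·337 + 3·61 + 3·51 = 1347
#6: 3·302 + 3·75 + 3·55 = 1296
Lowest: #3 at 417.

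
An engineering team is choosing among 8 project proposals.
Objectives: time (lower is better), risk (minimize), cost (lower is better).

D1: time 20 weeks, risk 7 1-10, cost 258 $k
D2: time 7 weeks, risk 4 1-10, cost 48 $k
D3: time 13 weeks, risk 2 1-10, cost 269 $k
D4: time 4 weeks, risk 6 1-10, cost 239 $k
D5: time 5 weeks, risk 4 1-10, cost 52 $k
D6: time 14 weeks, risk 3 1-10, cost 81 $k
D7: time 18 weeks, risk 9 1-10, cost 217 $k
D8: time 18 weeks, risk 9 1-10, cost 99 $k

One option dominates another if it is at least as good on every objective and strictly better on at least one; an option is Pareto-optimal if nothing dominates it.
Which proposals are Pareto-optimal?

D2, D3, D4, D5, D6

D1: dominated by D2 (time 7≤20, risk 4≤7, cost 48≤258).
D2: not dominated (best cost).
D3: not dominated (best risk).
D4: not dominated (best time).
D5: not dominated.
D6: not dominated.
D7: dominated by D2 (time 7≤18, risk 4≤9, cost 48≤217).
D8: dominated by D2 (time 7≤18, risk 4≤9, cost 48≤99).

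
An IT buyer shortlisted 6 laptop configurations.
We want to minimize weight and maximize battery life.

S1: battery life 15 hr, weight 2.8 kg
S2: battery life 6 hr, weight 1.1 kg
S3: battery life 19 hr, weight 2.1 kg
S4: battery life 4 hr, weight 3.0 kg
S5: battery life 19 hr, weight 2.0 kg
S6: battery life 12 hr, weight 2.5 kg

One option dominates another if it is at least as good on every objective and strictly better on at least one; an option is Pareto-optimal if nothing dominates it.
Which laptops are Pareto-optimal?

S2, S5

S1: dominated by S3 (battery life 19≥15, weight 2.1≤2.8).
S2: not dominated (best weight).
S3: dominated by S5 (battery life 19≥19, weight 2.0≤2.1).
S4: dominated by S1 (battery life 15≥4, weight 2.8≤3.0).
S5: not dominated.
S6: dominated by S3 (battery life 19≥12, weight 2.1≤2.5).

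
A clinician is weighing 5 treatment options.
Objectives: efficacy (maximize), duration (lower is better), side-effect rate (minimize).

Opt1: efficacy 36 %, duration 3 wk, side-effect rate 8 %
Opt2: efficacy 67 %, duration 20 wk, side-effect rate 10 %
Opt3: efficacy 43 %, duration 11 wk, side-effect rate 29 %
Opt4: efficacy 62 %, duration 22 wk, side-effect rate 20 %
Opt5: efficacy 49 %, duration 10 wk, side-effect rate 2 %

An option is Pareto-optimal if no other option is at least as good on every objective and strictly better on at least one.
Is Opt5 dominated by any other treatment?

Opt1: worse on efficacy (36 vs 49).
Opt2: worse on duration (20 vs 10).
Opt3: worse on efficacy (43 vs 49).
Opt4: worse on duration (22 vs 10).
No option is at least as good as Opt5 on every objective and strictly better on one.

No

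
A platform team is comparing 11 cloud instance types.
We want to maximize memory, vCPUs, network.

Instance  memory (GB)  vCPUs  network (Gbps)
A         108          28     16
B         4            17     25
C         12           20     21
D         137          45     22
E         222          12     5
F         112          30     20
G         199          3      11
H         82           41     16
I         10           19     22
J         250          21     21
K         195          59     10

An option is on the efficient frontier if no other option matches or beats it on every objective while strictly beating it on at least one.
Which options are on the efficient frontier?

A: dominated by D (memory 137≥108, vCPUs 45≥28, network 22≥16).
B: not dominated (best network).
C: dominated by D (memory 137≥12, vCPUs 45≥20, network 22≥21).
D: not dominated.
E: dominated by J (memory 250≥222, vCPUs 21≥12, network 21≥5).
F: dominated by D (memory 137≥112, vCPUs 45≥30, network 22≥20).
G: dominated by J (memory 250≥199, vCPUs 21≥3, network 21≥11).
H: dominated by D (memory 137≥82, vCPUs 45≥41, network 22≥16).
I: dominated by D (memory 137≥10, vCPUs 45≥19, network 22≥22).
J: not dominated (best memory).
K: not dominated (best vCPUs).

B, D, J, K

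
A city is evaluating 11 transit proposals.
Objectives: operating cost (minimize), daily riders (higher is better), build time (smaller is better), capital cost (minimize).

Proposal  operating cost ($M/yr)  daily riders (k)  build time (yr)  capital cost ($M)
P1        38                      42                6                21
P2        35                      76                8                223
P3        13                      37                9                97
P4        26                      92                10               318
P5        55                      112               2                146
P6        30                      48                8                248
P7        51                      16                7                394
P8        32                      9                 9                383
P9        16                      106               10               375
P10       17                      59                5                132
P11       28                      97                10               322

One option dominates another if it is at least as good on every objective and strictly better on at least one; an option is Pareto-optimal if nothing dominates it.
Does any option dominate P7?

P1 vs P7: operating cost 38≤51, daily riders 42≥16, build time 6≤7, capital cost 21≤394 — P1 is at least as good on every objective and strictly better on at least one, so P1 dominates P7.

Yes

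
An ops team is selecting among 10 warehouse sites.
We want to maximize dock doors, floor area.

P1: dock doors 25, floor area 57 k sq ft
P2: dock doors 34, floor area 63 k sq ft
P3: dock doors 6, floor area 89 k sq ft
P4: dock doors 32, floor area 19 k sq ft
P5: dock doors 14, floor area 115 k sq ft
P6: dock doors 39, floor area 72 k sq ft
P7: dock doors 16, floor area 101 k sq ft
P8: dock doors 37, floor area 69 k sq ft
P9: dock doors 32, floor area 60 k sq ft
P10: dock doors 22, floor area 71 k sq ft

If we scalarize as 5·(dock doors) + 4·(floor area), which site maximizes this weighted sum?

P5

P1: 5·25 + 4·57 = 353
P2: 5·34 + 4·63 = 422
P3: 5·6 + 4·89 = 386
P4: 5·32 + 4·19 = 236
P5: 5·14 + 4·115 = 530
P6: 5·39 + 4·72 = 483
P7: 5·16 + 4·101 = 484
P8: 5·37 + 4·69 = 461
P9: 5·32 + 4·60 = 400
P10: 5·22 + 4·71 = 394
Highest: P5 at 530.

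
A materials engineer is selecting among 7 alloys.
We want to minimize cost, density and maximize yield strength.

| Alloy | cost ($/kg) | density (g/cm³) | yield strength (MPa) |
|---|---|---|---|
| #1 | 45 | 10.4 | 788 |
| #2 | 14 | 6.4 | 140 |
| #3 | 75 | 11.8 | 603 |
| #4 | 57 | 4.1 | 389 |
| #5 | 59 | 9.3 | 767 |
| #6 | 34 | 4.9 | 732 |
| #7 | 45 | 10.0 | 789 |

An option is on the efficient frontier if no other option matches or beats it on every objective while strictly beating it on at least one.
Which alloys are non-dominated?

#2, #4, #5, #6, #7

#1: dominated by #7 (cost 45≤45, density 10.0≤10.4, yield strength 789≥788).
#2: not dominated (best cost).
#3: dominated by #1 (cost 45≤75, density 10.4≤11.8, yield strength 788≥603).
#4: not dominated (best density).
#5: not dominated.
#6: not dominated.
#7: not dominated (best yield strength).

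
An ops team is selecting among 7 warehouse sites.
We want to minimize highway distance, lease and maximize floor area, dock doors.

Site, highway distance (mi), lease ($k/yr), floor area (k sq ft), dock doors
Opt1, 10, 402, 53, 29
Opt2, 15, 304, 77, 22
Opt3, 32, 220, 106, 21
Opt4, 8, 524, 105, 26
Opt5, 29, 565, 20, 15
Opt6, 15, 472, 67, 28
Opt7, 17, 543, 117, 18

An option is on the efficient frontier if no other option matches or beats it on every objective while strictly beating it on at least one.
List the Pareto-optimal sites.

Opt1: not dominated (best dock doors).
Opt2: not dominated.
Opt3: not dominated (best lease).
Opt4: not dominated (best highway distance).
Opt5: dominated by Opt1 (highway distance 10≤29, lease 402≤565, floor area 53≥20, dock doors 29≥15).
Opt6: not dominated.
Opt7: not dominated (best floor area).

Opt1, Opt2, Opt3, Opt4, Opt6, Opt7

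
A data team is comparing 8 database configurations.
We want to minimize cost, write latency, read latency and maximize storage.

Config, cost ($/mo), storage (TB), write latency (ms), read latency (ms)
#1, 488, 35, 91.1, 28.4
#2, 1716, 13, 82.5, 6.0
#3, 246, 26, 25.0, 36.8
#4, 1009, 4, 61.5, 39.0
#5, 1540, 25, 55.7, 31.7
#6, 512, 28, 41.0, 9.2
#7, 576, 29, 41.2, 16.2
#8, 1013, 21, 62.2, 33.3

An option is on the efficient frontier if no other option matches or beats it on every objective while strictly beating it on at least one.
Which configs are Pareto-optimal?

#1: not dominated (best storage).
#2: not dominated (best read latency).
#3: not dominated (best cost).
#4: dominated by #3 (cost 246≤1009, storage 26≥4, write latency 25.0≤61.5, read latency 36.8≤39.0).
#5: dominated by #6 (cost 512≤1540, storage 28≥25, write latency 41.0≤55.7, read latency 9.2≤31.7).
#6: not dominated.
#7: not dominated.
#8: dominated by #6 (cost 512≤1013, storage 28≥21, write latency 41.0≤62.2, read latency 9.2≤33.3).

#1, #2, #3, #6, #7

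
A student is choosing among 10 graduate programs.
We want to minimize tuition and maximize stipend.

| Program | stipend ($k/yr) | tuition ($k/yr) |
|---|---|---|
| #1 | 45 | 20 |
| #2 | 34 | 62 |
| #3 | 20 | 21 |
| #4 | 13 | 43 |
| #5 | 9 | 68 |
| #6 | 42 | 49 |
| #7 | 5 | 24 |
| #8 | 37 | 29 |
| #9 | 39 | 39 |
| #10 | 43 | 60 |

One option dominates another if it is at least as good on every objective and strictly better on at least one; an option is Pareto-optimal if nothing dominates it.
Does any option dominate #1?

No

#2: worse on stipend (34 vs 45).
#3: worse on stipend (20 vs 45).
#4: worse on stipend (13 vs 45).
#5: worse on stipend (9 vs 45).
#6: worse on stipend (42 vs 45).
#7: worse on stipend (5 vs 45).
#8: worse on stipend (37 vs 45).
#9: worse on stipend (39 vs 45).
#10: worse on stipend (43 vs 45).
No option is at least as good as #1 on every objective and strictly better on one.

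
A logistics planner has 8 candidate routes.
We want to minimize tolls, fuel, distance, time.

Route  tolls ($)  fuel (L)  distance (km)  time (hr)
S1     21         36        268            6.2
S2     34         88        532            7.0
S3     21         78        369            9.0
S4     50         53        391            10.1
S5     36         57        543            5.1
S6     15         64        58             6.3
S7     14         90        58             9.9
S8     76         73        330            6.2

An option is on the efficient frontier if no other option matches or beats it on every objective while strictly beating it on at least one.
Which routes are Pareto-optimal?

S1: not dominated (best fuel).
S2: dominated by S1 (tolls 21≤34, fuel 36≤88, distance 268≤532, time 6.2≤7.0).
S3: dominated by S1 (tolls 21≤21, fuel 36≤78, distance 268≤369, time 6.2≤9.0).
S4: dominated by S1 (tolls 21≤50, fuel 36≤53, distance 268≤391, time 6.2≤10.1).
S5: not dominated (best time).
S6: not dominated.
S7: not dominated (best tolls).
S8: dominated by S1 (tolls 21≤76, fuel 36≤73, distance 268≤330, time 6.2≤6.2).

S1, S5, S6, S7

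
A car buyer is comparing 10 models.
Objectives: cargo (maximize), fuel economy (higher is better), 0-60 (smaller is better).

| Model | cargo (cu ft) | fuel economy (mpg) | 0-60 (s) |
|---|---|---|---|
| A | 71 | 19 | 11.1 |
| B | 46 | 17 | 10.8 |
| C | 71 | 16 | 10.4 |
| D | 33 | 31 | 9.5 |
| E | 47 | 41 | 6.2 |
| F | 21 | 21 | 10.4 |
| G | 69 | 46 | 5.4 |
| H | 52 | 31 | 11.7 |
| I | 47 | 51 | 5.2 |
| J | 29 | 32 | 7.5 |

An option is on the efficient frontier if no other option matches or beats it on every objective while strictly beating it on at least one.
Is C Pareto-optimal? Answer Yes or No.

A: worse on 0-60 (11.1 vs 10.4).
B: worse on cargo (46 vs 71).
D: worse on cargo (33 vs 71).
E: worse on cargo (47 vs 71).
F: worse on cargo (21 vs 71).
G: worse on cargo (69 vs 71).
H: worse on cargo (52 vs 71).
I: worse on cargo (47 vs 71).
J: worse on cargo (29 vs 71).
No option is at least as good as C on every objective and strictly better on one.

Yes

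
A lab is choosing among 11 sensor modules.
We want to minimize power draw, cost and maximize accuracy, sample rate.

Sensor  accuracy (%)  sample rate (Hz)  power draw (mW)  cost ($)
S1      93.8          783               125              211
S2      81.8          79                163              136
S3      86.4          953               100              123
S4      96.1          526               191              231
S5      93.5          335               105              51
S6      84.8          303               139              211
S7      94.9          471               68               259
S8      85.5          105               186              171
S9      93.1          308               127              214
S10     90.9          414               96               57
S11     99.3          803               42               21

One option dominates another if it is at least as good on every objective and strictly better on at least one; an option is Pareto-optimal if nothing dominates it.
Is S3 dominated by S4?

S4 vs S3: S4 is worse on sample rate (526 vs 953), so it does not dominate S3.

No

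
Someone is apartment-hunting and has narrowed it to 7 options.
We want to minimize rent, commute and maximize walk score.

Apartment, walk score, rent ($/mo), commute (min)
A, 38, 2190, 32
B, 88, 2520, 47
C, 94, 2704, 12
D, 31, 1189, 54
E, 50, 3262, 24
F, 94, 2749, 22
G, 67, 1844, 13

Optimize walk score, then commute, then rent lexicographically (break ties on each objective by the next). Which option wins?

C

First maximize walk score: best is 94, kept {C, F}.
Then minimize commute: best is 12, kept {C}.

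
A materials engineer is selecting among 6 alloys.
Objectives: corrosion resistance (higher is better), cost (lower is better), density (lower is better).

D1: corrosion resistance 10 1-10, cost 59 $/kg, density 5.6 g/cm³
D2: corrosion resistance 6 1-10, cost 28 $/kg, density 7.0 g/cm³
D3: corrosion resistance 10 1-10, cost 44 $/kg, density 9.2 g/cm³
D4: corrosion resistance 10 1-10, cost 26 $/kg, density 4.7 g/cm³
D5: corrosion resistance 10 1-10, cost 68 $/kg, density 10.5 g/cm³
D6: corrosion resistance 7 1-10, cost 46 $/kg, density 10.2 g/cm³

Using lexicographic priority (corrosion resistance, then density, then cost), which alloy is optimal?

First maximize corrosion resistance: best is 10, kept {D1, D3, D4, D5}.
Then minimize density: best is 4.7, kept {D4}.

D4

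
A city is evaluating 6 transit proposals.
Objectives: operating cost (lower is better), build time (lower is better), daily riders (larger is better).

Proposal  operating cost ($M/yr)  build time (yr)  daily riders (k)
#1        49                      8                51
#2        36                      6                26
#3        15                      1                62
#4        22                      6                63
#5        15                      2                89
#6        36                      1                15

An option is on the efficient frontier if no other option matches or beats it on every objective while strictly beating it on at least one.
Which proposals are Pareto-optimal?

#1: dominated by #3 (operating cost 15≤49, build time 1≤8, daily riders 62≥51).
#2: dominated by #3 (operating cost 15≤36, build time 1≤6, daily riders 62≥26).
#3: not dominated.
#4: dominated by #5 (operating cost 15≤22, build time 2≤6, daily riders 89≥63).
#5: not dominated (best daily riders).
#6: dominated by #3 (operating cost 15≤36, build time 1≤1, daily riders 62≥15).

#3, #5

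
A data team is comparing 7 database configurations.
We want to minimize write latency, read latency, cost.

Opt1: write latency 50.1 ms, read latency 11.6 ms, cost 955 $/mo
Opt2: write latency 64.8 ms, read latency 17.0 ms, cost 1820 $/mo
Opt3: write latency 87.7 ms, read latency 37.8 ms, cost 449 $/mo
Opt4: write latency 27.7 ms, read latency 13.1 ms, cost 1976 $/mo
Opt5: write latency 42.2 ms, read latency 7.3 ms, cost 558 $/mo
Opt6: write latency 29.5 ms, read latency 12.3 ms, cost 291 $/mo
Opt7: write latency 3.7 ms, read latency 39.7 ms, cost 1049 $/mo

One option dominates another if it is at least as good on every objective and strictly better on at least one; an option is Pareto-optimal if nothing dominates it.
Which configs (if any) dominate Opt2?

Opt1: write latency 50.1≤64.8, read latency 11.6≤17.0, cost 955≤1820 — dominates Opt2.
Opt5: write latency 42.2≤64.8, read latency 7.3≤17.0, cost 558≤1820 — dominates Opt2.
Opt6: write latency 29.5≤64.8, read latency 12.3≤17.0, cost 291≤1820 — dominates Opt2.
Others (Opt3, Opt4, Opt7) are each worse than Opt2 on at least one objective.

Opt1, Opt5, Opt6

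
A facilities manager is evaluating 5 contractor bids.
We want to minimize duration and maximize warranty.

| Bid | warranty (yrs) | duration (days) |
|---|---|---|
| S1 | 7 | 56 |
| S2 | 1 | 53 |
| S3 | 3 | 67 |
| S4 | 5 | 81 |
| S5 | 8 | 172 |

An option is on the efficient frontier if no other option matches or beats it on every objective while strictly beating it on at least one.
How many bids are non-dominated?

S1: not dominated.
S2: not dominated (best duration).
S3: dominated by S1 (warranty 7≥3, duration 56≤67).
S4: dominated by S1 (warranty 7≥5, duration 56≤81).
S5: not dominated (best warranty).
Pareto-optimal: S1, S2, S5 → 3.

3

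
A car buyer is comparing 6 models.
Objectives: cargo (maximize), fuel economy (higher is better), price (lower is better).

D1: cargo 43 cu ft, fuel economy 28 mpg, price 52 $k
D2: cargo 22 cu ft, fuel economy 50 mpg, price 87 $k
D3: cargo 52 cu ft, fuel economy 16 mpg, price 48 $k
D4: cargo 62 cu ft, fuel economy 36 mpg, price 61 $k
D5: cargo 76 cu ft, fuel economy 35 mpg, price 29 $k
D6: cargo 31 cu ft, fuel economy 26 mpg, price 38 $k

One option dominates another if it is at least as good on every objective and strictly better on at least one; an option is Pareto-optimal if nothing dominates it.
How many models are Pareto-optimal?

D1: dominated by D5 (cargo 76≥43, fuel economy 35≥28, price 29≤52).
D2: not dominated (best fuel economy).
D3: dominated by D5 (cargo 76≥52, fuel economy 35≥16, price 29≤48).
D4: not dominated.
D5: not dominated (best cargo).
D6: dominated by D5 (cargo 76≥31, fuel economy 35≥26, price 29≤38).
Pareto-optimal: D2, D4, D5 → 3.

3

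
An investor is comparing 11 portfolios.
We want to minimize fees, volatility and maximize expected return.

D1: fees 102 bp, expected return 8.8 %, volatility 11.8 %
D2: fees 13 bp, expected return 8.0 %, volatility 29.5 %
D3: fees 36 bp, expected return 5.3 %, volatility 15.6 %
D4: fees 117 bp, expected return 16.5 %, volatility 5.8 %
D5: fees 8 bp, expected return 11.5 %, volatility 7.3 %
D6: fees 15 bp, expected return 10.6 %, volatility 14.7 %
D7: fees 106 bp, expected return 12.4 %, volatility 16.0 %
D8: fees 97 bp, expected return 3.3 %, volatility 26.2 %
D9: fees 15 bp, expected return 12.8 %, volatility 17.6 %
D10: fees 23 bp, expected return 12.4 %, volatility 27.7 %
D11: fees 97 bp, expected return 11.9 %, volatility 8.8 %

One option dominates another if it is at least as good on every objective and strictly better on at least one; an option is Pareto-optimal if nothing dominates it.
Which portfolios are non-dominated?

D4, D5, D7, D9, D11

D1: dominated by D5 (fees 8≤102, expected return 11.5≥8.8, volatility 7.3≤11.8).
D2: dominated by D5 (fees 8≤13, expected return 11.5≥8.0, volatility 7.3≤29.5).
D3: dominated by D5 (fees 8≤36, expected return 11.5≥5.3, volatility 7.3≤15.6).
D4: not dominated (best expected return).
D5: not dominated (best fees).
D6: dominated by D5 (fees 8≤15, expected return 11.5≥10.6, volatility 7.3≤14.7).
D7: not dominated.
D8: dominated by D3 (fees 36≤97, expected return 5.3≥3.3, volatility 15.6≤26.2).
D9: not dominated.
D10: dominated by D9 (fees 15≤23, expected return 12.8≥12.4, volatility 17.6≤27.7).
D11: not dominated.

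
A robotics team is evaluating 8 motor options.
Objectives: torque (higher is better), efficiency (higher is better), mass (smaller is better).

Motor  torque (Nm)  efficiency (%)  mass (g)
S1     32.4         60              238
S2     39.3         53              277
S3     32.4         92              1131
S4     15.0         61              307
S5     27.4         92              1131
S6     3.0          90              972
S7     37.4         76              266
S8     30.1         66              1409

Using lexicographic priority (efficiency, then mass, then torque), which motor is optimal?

S3

First maximize efficiency: best is 92, kept {S3, S5}.
Then minimize mass: best is 1131, kept {S3, S5}.
Then maximize torque: best is 32.4, kept {S3}.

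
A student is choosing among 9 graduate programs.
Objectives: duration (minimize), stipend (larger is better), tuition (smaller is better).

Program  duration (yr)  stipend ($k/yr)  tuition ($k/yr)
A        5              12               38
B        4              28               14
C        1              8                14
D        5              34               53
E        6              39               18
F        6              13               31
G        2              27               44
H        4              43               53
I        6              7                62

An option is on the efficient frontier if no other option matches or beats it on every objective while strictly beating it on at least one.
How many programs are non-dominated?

A: dominated by B (duration 4≤5, stipend 28≥12, tuition 14≤38).
B: not dominated.
C: not dominated (best duration).
D: dominated by H (duration 4≤5, stipend 43≥34, tuition 53≤53).
E: not dominated.
F: dominated by B (duration 4≤6, stipend 28≥13, tuition 14≤31).
G: not dominated.
H: not dominated (best stipend).
I: dominated by A (duration 5≤6, stipend 12≥7, tuition 38≤62).
Pareto-optimal: B, C, E, G, H → 5.

5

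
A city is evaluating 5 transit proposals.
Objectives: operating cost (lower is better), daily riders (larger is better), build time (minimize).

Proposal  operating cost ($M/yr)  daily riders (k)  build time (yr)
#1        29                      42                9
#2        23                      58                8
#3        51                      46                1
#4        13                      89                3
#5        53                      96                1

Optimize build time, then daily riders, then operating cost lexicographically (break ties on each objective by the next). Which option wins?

First minimize build time: best is 1, kept {#3, #5}.
Then maximize daily riders: best is 96, kept {#5}.

#5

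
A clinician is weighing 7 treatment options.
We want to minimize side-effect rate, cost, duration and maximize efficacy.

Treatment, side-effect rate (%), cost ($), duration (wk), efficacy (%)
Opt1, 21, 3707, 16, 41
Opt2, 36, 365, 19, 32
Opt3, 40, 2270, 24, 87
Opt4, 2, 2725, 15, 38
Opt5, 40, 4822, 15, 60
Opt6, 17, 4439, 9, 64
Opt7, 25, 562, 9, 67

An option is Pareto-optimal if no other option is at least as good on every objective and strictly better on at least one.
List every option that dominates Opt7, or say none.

Opt1: worse on cost (3707 vs 562).
Opt2: worse on side-effect rate (36 vs 25).
Opt3: worse on side-effect rate (40 vs 25).
Opt4: worse on cost (2725 vs 562).
Opt5: worse on side-effect rate (40 vs 25).
Opt6: worse on cost (4439 vs 562).
No option dominates Opt7.

none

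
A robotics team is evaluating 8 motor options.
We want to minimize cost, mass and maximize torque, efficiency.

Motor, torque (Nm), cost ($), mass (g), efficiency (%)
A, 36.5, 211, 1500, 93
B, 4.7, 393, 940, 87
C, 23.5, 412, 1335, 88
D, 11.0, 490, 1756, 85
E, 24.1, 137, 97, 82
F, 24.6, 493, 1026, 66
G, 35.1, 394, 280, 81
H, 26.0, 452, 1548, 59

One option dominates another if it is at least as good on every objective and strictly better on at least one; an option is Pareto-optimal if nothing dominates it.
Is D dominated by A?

Yes

A vs D: torque 36.5≥11.0, cost 211≤490, mass 1500≤1756, efficiency 93≥85 — A is at least as good on every objective with at least one strict improvement.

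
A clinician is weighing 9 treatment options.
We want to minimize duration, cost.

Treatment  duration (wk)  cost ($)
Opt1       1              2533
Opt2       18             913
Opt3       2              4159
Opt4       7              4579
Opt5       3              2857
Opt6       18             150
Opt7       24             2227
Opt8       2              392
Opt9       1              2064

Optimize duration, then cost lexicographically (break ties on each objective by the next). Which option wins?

First minimize duration: best is 1, kept {Opt1, Opt9}.
Then minimize cost: best is 2064, kept {Opt9}.

Opt9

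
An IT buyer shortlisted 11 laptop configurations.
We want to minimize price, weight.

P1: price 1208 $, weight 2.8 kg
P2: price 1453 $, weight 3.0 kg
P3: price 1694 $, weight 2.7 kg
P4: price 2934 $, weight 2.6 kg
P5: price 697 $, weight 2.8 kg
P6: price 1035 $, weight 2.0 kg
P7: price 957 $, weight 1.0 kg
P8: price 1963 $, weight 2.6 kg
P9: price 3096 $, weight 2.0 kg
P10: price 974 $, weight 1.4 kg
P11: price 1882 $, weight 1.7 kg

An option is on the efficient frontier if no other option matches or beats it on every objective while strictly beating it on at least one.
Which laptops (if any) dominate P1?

P5, P6, P7, P10

P5: price 697≤1208, weight 2.8≤2.8 — dominates P1.
P6: price 1035≤1208, weight 2.0≤2.8 — dominates P1.
P7: price 957≤1208, weight 1.0≤2.8 — dominates P1.
P10: price 974≤1208, weight 1.4≤2.8 — dominates P1.
Others (P2, P3, P4, P8, P9, P11) are each worse than P1 on at least one objective.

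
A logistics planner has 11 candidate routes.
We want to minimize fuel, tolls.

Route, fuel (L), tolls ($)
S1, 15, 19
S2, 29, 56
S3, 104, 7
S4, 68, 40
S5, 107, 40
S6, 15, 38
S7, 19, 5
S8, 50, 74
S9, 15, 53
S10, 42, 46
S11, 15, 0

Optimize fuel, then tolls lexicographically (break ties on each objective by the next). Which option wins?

First minimize fuel: best is 15, kept {S1, S6, S9, S11}.
Then minimize tolls: best is 0, kept {S11}.

S11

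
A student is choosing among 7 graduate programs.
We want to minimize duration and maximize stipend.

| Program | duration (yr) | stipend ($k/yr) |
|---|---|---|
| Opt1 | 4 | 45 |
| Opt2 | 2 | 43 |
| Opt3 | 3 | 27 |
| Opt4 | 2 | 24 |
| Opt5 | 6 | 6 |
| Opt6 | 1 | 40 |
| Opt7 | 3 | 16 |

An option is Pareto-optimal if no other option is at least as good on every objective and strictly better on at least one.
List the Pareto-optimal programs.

Opt1, Opt2, Opt6

Opt1: not dominated (best stipend).
Opt2: not dominated.
Opt3: dominated by Opt2 (duration 2≤3, stipend 43≥27).
Opt4: dominated by Opt2 (duration 2≤2, stipend 43≥24).
Opt5: dominated by Opt1 (duration 4≤6, stipend 45≥6).
Opt6: not dominated (best duration).
Opt7: dominated by Opt2 (duration 2≤3, stipend 43≥16).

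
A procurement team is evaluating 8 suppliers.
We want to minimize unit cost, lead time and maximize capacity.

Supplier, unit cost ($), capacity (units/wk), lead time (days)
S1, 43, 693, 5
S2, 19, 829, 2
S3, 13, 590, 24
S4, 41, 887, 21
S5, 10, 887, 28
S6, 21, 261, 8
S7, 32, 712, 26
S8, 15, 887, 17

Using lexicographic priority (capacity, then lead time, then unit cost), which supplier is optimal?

S8

First maximize capacity: best is 887, kept {S4, S5, S8}.
Then minimize lead time: best is 17, kept {S8}.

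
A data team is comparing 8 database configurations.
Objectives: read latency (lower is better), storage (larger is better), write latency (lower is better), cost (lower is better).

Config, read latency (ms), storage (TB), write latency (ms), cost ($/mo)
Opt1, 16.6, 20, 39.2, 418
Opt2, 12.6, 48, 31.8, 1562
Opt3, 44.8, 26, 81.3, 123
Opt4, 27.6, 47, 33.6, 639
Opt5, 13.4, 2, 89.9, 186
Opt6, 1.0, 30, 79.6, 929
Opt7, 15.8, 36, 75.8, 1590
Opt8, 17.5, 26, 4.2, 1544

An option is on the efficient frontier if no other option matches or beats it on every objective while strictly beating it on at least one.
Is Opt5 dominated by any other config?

No

Opt1: worse on read latency (16.6 vs 13.4).
Opt2: worse on cost (1562 vs 186).
Opt3: worse on read latency (44.8 vs 13.4).
Opt4: worse on read latency (27.6 vs 13.4).
Opt6: worse on cost (929 vs 186).
Opt7: worse on read latency (15.8 vs 13.4).
Opt8: worse on read latency (17.5 vs 13.4).
No option is at least as good as Opt5 on every objective and strictly better on one.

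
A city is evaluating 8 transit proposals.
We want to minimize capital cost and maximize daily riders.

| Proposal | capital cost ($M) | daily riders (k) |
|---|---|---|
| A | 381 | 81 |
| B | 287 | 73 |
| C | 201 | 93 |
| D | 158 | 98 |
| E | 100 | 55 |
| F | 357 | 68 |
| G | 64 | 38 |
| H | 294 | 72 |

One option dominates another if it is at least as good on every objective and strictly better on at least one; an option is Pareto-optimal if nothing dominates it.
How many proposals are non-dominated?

A: dominated by C (capital cost 201≤381, daily riders 93≥81).
B: dominated by C (capital cost 201≤287, daily riders 93≥73).
C: dominated by D (capital cost 158≤201, daily riders 98≥93).
D: not dominated (best daily riders).
E: not dominated.
F: dominated by B (capital cost 287≤357, daily riders 73≥68).
G: not dominated (best capital cost).
H: dominated by B (capital cost 287≤294, daily riders 73≥72).
Pareto-optimal: D, E, G → 3.

3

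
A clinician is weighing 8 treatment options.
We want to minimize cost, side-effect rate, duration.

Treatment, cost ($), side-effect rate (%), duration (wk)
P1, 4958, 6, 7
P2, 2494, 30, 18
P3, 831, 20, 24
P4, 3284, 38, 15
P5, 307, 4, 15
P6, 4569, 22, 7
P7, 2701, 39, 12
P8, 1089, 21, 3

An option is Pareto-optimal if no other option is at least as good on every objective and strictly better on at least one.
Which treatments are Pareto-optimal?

P1, P5, P8

P1: not dominated.
P2: dominated by P5 (cost 307≤2494, side-effect rate 4≤30, duration 15≤18).
P3: dominated by P5 (cost 307≤831, side-effect rate 4≤20, duration 15≤24).
P4: dominated by P5 (cost 307≤3284, side-effect rate 4≤38, duration 15≤15).
P5: not dominated (best cost).
P6: dominated by P8 (cost 1089≤4569, side-effect rate 21≤22, duration 3≤7).
P7: dominated by P8 (cost 1089≤2701, side-effect rate 21≤39, duration 3≤12).
P8: not dominated (best duration).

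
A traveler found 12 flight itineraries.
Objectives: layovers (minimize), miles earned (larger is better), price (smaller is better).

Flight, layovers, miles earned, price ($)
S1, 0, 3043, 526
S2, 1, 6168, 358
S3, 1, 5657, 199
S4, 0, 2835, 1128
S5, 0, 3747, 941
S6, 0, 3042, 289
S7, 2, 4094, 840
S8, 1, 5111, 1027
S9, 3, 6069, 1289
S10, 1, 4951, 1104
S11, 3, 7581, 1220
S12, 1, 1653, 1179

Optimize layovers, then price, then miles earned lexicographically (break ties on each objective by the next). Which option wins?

S6

First minimize layovers: best is 0, kept {S1, S4, S5, S6}.
Then minimize price: best is 289, kept {S6}.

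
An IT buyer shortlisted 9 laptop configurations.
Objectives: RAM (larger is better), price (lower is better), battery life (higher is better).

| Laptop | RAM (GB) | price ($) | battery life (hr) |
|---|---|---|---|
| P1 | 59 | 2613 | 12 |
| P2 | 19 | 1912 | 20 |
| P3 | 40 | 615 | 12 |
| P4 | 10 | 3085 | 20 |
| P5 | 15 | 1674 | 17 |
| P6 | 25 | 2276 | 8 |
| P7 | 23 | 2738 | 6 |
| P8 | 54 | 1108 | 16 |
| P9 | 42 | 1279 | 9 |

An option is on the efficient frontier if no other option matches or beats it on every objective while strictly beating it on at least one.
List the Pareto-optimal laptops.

P1: not dominated (best RAM).
P2: not dominated.
P3: not dominated (best price).
P4: dominated by P2 (RAM 19≥10, price 1912≤3085, battery life 20≥20).
P5: not dominated.
P6: dominated by P3 (RAM 40≥25, price 615≤2276, battery life 12≥8).
P7: dominated by P1 (RAM 59≥23, price 2613≤2738, battery life 12≥6).
P8: not dominated.
P9: dominated by P8 (RAM 54≥42, price 1108≤1279, battery life 16≥9).

P1, P2, P3, P5, P8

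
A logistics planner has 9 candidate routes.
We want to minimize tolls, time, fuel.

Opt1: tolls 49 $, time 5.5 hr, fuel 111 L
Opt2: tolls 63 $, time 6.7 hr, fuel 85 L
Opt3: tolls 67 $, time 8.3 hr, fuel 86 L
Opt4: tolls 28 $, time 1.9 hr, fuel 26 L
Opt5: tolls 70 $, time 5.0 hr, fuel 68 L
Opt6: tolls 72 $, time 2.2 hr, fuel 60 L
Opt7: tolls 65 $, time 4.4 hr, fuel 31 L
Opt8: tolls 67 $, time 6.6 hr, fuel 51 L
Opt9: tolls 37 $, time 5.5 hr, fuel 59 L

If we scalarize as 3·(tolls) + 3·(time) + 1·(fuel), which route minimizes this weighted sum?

Opt4

Opt1: 3·49 + 3·5.5 + 1·111 = 274.5
Opt2: 3·63 + 3·6.7 + 1·85 = 294.1
Opt3: 3·67 + 3·8.3 + 1·86 = 311.9
Opt4: 3·28 + 3·1.9 + 1·26 = 115.7
Opt5: 3·70 + 3·5.0 + 1·68 = 293.0
Opt6: 3·72 + 3·2.2 + 1·60 = 282.6
Opt7: 3·65 + 3·4.4 + 1·31 = 239.2
Opt8: 3·67 + 3·6.6 + 1·51 = 271.8
Opt9: 3·37 + 3·5.5 + 1·59 = 186.5
Lowest: Opt4 at 115.7.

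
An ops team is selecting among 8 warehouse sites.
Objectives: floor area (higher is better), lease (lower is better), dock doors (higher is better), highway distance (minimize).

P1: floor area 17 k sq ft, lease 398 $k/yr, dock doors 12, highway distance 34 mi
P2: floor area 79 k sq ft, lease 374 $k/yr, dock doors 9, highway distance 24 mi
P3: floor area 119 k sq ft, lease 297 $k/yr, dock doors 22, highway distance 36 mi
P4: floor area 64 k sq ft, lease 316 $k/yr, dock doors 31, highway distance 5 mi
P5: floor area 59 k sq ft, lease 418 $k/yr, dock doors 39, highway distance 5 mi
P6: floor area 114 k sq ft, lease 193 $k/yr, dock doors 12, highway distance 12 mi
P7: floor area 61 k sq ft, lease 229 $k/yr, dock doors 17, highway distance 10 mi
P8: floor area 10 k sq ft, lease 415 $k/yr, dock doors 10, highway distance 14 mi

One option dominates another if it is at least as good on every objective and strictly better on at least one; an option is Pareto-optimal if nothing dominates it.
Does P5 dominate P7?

P5 vs P7: P5 is worse on floor area (59 vs 61), so it does not dominate P7.

No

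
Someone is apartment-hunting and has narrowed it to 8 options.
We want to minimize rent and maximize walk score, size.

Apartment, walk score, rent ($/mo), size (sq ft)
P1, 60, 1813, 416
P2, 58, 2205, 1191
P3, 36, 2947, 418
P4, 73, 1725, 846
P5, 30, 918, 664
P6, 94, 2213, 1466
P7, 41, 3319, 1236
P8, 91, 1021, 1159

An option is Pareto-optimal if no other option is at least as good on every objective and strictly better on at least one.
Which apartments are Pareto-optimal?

P2, P5, P6, P8

P1: dominated by P4 (walk score 73≥60, rent 1725≤1813, size 846≥416).
P2: not dominated.
P3: dominated by P2 (walk score 58≥36, rent 2205≤2947, size 1191≥418).
P4: dominated by P8 (walk score 91≥73, rent 1021≤1725, size 1159≥846).
P5: not dominated (best rent).
P6: not dominated (best walk score).
P7: dominated by P6 (walk score 94≥41, rent 2213≤3319, size 1466≥1236).
P8: not dominated.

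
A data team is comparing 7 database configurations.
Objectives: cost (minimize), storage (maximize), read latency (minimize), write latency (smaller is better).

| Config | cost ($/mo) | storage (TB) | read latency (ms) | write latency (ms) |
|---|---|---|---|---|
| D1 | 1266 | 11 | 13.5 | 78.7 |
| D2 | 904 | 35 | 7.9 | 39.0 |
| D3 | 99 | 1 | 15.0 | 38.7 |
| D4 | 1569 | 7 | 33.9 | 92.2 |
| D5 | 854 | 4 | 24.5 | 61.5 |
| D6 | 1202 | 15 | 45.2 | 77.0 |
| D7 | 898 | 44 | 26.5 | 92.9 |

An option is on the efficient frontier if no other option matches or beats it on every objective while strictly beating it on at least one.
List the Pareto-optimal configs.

D1: dominated by D2 (cost 904≤1266, storage 35≥11, read latency 7.9≤13.5, write latency 39.0≤78.7).
D2: not dominated (best read latency).
D3: not dominated (best cost).
D4: dominated by D1 (cost 1266≤1569, storage 11≥7, read latency 13.5≤33.9, write latency 78.7≤92.2).
D5: not dominated.
D6: dominated by D2 (cost 904≤1202, storage 35≥15, read latency 7.9≤45.2, write latency 39.0≤77.0).
D7: not dominated (best storage).

D2, D3, D5, D7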